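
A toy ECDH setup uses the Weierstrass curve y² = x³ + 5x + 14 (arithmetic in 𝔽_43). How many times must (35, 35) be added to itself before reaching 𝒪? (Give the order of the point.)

2P: tangent at (35, 35): λ = (3·35² + 5)/(2·35) ≡ 25/27. 27⁻¹ ≡ 8 (mod 43), so λ ≡ 25·8 ≡ 28.
  x = λ² - 35 - 35 = 784 - 70 ≡ 26; y = λ·(35 - 26) - 35 ≡ 2. → (26, 2)
3P: (26, 2) + (35, 35). λ = (35 - 2)/(35 - 26) ≡ 33/9 mod 43. 9⁻¹ ≡ 24 (mod 43), so λ ≡ 18.
  x = λ² - 26 - 35 = 324 - 61 ≡ 5; y = λ·(26 - 5) - 2 ≡ 32. → (5, 32)
4P: (5, 32) + (35, 35). λ = (35 - 32)/(35 - 5) ≡ 3/30 mod 43. 30⁻¹ ≡ 33 (mod 43), so λ ≡ 13.
  x = λ² - 5 - 35 = 169 - 40 ≡ 0; y = λ·(5 - 0) - 32 ≡ 33. → (0, 33)
5P: (0, 33) + (35, 35). λ = (35 - 33)/(35 - 0) ≡ 2/35 mod 43. 35⁻¹ ≡ 16 (mod 43), so λ ≡ 32.
  x = λ² - 0 - 35 = 1024 - 35 ≡ 0; y = λ·(0 - 0) - 33 ≡ 10. → (0, 10)
6P: (0, 10) + (35, 35). λ = (35 - 10)/(35 - 0) ≡ 25/35 mod 43. 35⁻¹ ≡ 16 (mod 43), so λ ≡ 13.
  x = λ² - 0 - 35 = 169 - 35 ≡ 5; y = λ·(0 - 5) - 10 ≡ 11. → (5, 11)
7P: (5, 11) + (35, 35). λ = (35 - 11)/(35 - 5) ≡ 24/30 mod 43. 30⁻¹ ≡ 33 (mod 43), so λ ≡ 18.
  x = λ² - 5 - 35 = 324 - 40 ≡ 26; y = λ·(5 - 26) - 11 ≡ 41. → (26, 41)
8P: (26, 41) + (35, 35). λ = (35 - 41)/(35 - 26) ≡ 37/9 mod 43. 9⁻¹ ≡ 24 (mod 43), so λ ≡ 28.
  x = λ² - 26 - 35 = 784 - 61 ≡ 35; y = λ·(26 - 35) - 41 ≡ 8. → (35, 8)
9P: (35, 8) + (35, 35): same x and y₁ ≡ -y₂, so the sum is 𝒪.
9P = 𝒪, so the order is 9.

9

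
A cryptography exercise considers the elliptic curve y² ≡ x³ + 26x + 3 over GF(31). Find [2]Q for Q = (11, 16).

tangent at (11, 16): λ = (3·11² + 26)/(2·16) ≡ 17/1. 1⁻¹ ≡ 1 (mod 31), so λ ≡ 17·1 ≡ 17.
  x = λ² - 11 - 11 = 289 - 22 ≡ 19; y = λ·(11 - 19) - 16 ≡ 3. → (19, 3)

(19, 3)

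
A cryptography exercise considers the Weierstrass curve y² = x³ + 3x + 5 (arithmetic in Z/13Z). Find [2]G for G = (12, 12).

(11, 11)

tangent at (12, 12): λ = (3·12² + 3)/(2·12) ≡ 6/11. 11⁻¹ ≡ 6 (mod 13), so λ ≡ 6·6 ≡ 10.
  x = λ² - 12 - 12 = 100 - 24 ≡ 11; y = λ·(12 - 11) - 12 ≡ 11. → (11, 11)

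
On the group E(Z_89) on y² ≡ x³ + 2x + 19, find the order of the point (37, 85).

2P: tangent at (37, 85): λ = (3·37² + 2)/(2·85) ≡ 15/81. 81⁻¹ ≡ 11 (mod 89), so λ ≡ 15·11 ≡ 76.
  x = λ² - 37 - 37 = 5776 - 74 ≡ 6; y = λ·(37 - 6) - 85 ≡ 46. → (6, 46)
3P: (6, 46) + (37, 85). λ = (85 - 46)/(37 - 6) ≡ 39/31 mod 89. 31⁻¹ ≡ 23 (mod 89) since 31·23 = 713 ≡ 1, so λ ≡ 7.
  x = λ² - 6 - 37 = 49 - 43 ≡ 6; y = λ·(6 - 6) - 46 ≡ 43. → (6, 43)
4P: (6, 43) + (37, 85). λ = (85 - 43)/(37 - 6) ≡ 42/31 mod 89. 31⁻¹ ≡ 23 (mod 89) since 31·23 = 713 ≡ 1, so λ ≡ 76.
  x = λ² - 6 - 37 = 5776 - 43 ≡ 37; y = λ·(6 - 37) - 43 ≡ 4. → (37, 4)
5P: (37, 4) + (37, 85): same x and y₁ ≡ -y₂, so the sum is ∞.
5P = ∞, so the order is 5.

5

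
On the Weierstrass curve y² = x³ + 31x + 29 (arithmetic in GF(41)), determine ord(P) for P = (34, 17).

11

2P: tangent at (34, 17): λ = (3·34² + 31)/(2·17) ≡ 14/34. 34⁻¹ ≡ 35 (mod 41), so λ ≡ 14·35 ≡ 39.
  x = λ² - 34 - 34 = 1521 - 68 ≡ 18; y = λ·(34 - 18) - 17 ≡ 33. → (18, 33)
3P: (18, 33) + (34, 17). λ = (17 - 33)/(34 - 18) ≡ 25/16 mod 41. 16⁻¹ ≡ 18 (mod 41) since 16·18 = 288 ≡ 1, so λ ≡ 40.
  x = λ² - 18 - 34 = 1600 - 52 ≡ 31; y = λ·(18 - 31) - 33 ≡ 21. → (31, 21)
4P: (31, 21) + (34, 17). λ = (17 - 21)/(34 - 31) ≡ 37/3 mod 41. 3⁻¹ ≡ 14 (mod 41) since 3·14 = 42 ≡ 1, so λ ≡ 26.
  x = λ² - 31 - 34 = 676 - 65 ≡ 37; y = λ·(31 - 37) - 21 ≡ 28. → (37, 28)
5P: (37, 28) + (34, 17). λ = (17 - 28)/(34 - 37) ≡ 30/38 mod 41. 38⁻¹ ≡ 27 (mod 41), so λ ≡ 31.
  x = λ² - 37 - 34 = 961 - 71 ≡ 29; y = λ·(37 - 29) - 28 ≡ 15. → (29, 15)
6P: (29, 15) + (34, 17). λ = (17 - 15)/(34 - 29) ≡ 2/5 mod 41. 5⁻¹ ≡ 33 (mod 41), so λ ≡ 25.
  x = λ² - 29 - 34 = 625 - 63 ≡ 29; y = λ·(29 - 29) - 15 ≡ 26. → (29, 26)
7P: (29, 26) + (34, 17). λ = (17 - 26)/(34 - 29) ≡ 32/5 mod 41. 5⁻¹ ≡ 33 (mod 41) since 5·33 = 165 ≡ 1, so λ ≡ 31.
  x = λ² - 29 - 34 = 961 - 63 ≡ 37; y = λ·(29 - 37) - 26 ≡ 13. → (37, 13)
8P: (37, 13) + (34, 17). λ = (17 - 13)/(34 - 37) ≡ 4/38 mod 41. 38⁻¹ ≡ 27 (mod 41), so λ ≡ 26.
  x = λ² - 37 - 34 = 676 - 71 ≡ 31; y = λ·(37 - 31) - 13 ≡ 20. → (31, 20)
9P: (31, 20) + (34, 17). λ = (17 - 20)/(34 - 31) ≡ 38/3 mod 41. 3⁻¹ ≡ 14 (mod 41) since 3·14 = 42 ≡ 1, so λ ≡ 40.
  x = λ² - 31 - 34 = 1600 - 65 ≡ 18; y = λ·(31 - 18) - 20 ≡ 8. → (18, 8)
10P: (18, 8) + (34, 17). λ = (17 - 8)/(34 - 18) ≡ 9/16 mod 41. 16⁻¹ ≡ 18 (mod 41) since 16·18 = 288 ≡ 1, so λ ≡ 39.
  x = λ² - 18 - 34 = 1521 - 52 ≡ 34; y = λ·(18 - 34) - 8 ≡ 24. → (34, 24)
11P: (34, 24) + (34, 17): same x and y₁ ≡ -y₂, so the sum is O.
11P = O, so the order is 11.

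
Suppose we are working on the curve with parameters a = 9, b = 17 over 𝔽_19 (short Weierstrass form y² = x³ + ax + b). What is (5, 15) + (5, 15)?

(10, 9)

tangent at (5, 15): λ = (3·5² + 9)/(2·15) ≡ 8/11. 11⁻¹ ≡ 7 (mod 19), so λ ≡ 8·7 ≡ 18.
  x = λ² - 5 - 5 = 324 - 10 ≡ 10; y = λ·(5 - 10) - 15 ≡ 9. → (10, 9)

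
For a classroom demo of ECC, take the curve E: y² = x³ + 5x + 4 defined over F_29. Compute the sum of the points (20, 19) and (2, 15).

(16, 27)

(20, 19) + (2, 15). λ = (15 - 19)/(2 - 20) ≡ 25/11 mod 29. 11⁻¹ ≡ 8 (mod 29) since 11·8 = 88 ≡ 1, so λ ≡ 26.
  x = λ² - 20 - 2 = 676 - 22 ≡ 16; y = λ·(20 - 16) - 19 ≡ 27. → (16, 27)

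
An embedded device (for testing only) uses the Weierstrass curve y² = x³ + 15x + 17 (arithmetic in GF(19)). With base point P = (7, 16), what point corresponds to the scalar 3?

(17, 6)

Repeated addition: build up to 3P.
2P: tangent at (7, 16): λ = (3·7² + 15)/(2·16) ≡ 10/13. 13⁻¹ ≡ 3 (mod 19) since 13·3 = 39 ≡ 1, so λ ≡ 10·3 ≡ 11.
  x = λ² - 7 - 7 = 121 - 14 ≡ 12; y = λ·(7 - 12) - 16 ≡ 5. → (12, 5)
3P: (12, 5) + (7, 16). λ = (16 - 5)/(7 - 12) ≡ 11/14 mod 19. 14⁻¹ ≡ 15 (mod 19), so λ ≡ 13.
  x = λ² - 12 - 7 = 169 - 19 ≡ 17; y = λ·(12 - 17) - 5 ≡ 6. → (17, 6)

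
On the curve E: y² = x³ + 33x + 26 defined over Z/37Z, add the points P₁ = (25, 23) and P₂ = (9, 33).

(19, 1)

(25, 23) + (9, 33). λ = (33 - 23)/(9 - 25) ≡ 10/21 mod 37. 21⁻¹ ≡ 30 (mod 37), so λ ≡ 4.
  x = λ² - 25 - 9 = 16 - 34 ≡ 19; y = λ·(25 - 19) - 23 ≡ 1. → (19, 1)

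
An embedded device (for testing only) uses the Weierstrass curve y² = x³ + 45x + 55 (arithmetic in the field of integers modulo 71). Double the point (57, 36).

tangent at (57, 36): λ = (3·57² + 45)/(2·36) ≡ 65/1. 1⁻¹ ≡ 1 (mod 71), so λ ≡ 65·1 ≡ 65.
  x = λ² - 57 - 57 = 4225 - 114 ≡ 64; y = λ·(57 - 64) - 36 ≡ 6. → (64, 6)

(64, 6)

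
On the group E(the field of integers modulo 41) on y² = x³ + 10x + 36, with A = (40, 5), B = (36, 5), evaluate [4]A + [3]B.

(40, 36)

First 4A:
Double-and-add on 4 = (100)₂. Start with A = (40, 5) for the leading 1-bit.
double: tangent at (40, 5): λ = (3·40² + 10)/(2·5) ≡ 13/10. 10⁻¹ ≡ 37 (mod 41), so λ ≡ 13·37 ≡ 30.
  x = λ² - 40 - 40 = 900 - 80 ≡ 0; y = λ·(40 - 0) - 5 ≡ 6. → (0, 6)
double: tangent at (0, 6): λ = (3·0² + 10)/(2·6) ≡ 10/12. 12⁻¹ ≡ 24 (mod 41), so λ ≡ 10·24 ≡ 35.
  x = λ² - 0 - 0 = 1225 - 0 ≡ 36; y = λ·(0 - 36) - 6 ≡ 5. → (36, 5)
4A = (36, 5).
Next 3B:
Repeated addition: build up to 3B.
2B: tangent at (36, 5): λ = (3·36² + 10)/(2·5) ≡ 3/10. 10⁻¹ ≡ 37 (mod 41) since 10·37 = 370 ≡ 1, so λ ≡ 3·37 ≡ 29.
  x = λ² - 36 - 36 = 841 - 72 ≡ 31; y = λ·(36 - 31) - 5 ≡ 17. → (31, 17)
3B: (31, 17) + (36, 5). λ = (5 - 17)/(36 - 31) ≡ 29/5 mod 41. 5⁻¹ ≡ 33 (mod 41), so λ ≡ 14.
  x = λ² - 31 - 36 = 196 - 67 ≡ 6; y = λ·(31 - 6) - 17 ≡ 5. → (6, 5)
3B = (6, 5).
Finally 4A + 3B:
(36, 5) + (6, 5). λ = (5 - 5)/(6 - 36) ≡ 0/11 mod 41. 11⁻¹ ≡ 15 (mod 41) since 11·15 = 165 ≡ 1, so λ ≡ 0.
  x = λ² - 36 - 6 = 0 - 42 ≡ 40; y = λ·(36 - 40) - 5 ≡ 36. → (40, 36)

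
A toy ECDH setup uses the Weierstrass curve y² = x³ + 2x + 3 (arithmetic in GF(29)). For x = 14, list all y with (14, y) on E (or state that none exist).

x³ + 2x + 3 = 2775 ≡ 20 (mod 29).
Square roots of 20 mod 29: 7 and 22 (since 7² = 49 ≡ 20).

7, 22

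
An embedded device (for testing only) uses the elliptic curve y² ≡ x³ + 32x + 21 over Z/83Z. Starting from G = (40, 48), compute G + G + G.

(18, 72)

Repeated addition: build up to 3G.
2G: tangent at (40, 48): λ = (3·40² + 32)/(2·48) ≡ 18/13. 13⁻¹ ≡ 32 (mod 83) since 13·32 = 416 ≡ 1, so λ ≡ 18·32 ≡ 78.
  x = λ² - 40 - 40 = 6084 - 80 ≡ 28; y = λ·(40 - 28) - 48 ≡ 58. → (28, 58)
3G: (28, 58) + (40, 48). λ = (48 - 58)/(40 - 28) ≡ 73/12 mod 83. 12⁻¹ ≡ 7 (mod 83), so λ ≡ 13.
  x = λ² - 28 - 40 = 169 - 68 ≡ 18; y = λ·(28 - 18) - 58 ≡ 72. → (18, 72)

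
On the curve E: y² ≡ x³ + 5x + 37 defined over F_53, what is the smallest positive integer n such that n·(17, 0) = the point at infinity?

2P: (17, 0) + (17, 0): same x and y₁ ≡ -y₂, so the sum is the point at infinity.
2P = the point at infinity, so the order is 2.

2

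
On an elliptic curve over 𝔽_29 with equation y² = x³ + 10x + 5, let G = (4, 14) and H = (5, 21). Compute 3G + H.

(1, 25)

First 3G:
Repeated addition: build up to 3G.
2G: tangent at (4, 14): λ = (3·4² + 10)/(2·14) ≡ 0/28. 28⁻¹ ≡ 28 (mod 29) since 28·28 = 784 ≡ 1, so λ ≡ 0·28 ≡ 0.
  x = λ² - 4 - 4 = 0 - 8 ≡ 21; y = λ·(4 - 21) - 14 ≡ 15. → (21, 15)
3G: (21, 15) + (4, 14). λ = (14 - 15)/(4 - 21) ≡ 28/12 mod 29. 12⁻¹ ≡ 17 (mod 29) since 12·17 = 204 ≡ 1, so λ ≡ 12.
  x = λ² - 21 - 4 = 144 - 25 ≡ 3; y = λ·(21 - 3) - 15 ≡ 27. → (3, 27)
3G = (3, 27).
Finally 3G + H:
(3, 27) + (5, 21). λ = (21 - 27)/(5 - 3) ≡ 23/2 mod 29. 2⁻¹ ≡ 15 (mod 29), so λ ≡ 26.
  x = λ² - 3 - 5 = 676 - 8 ≡ 1; y = λ·(3 - 1) - 27 ≡ 25. → (1, 25)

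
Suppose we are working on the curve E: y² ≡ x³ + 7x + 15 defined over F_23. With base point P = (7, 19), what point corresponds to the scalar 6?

(9, 18)

Repeated addition: build up to 6P.
2P: tangent at (7, 19): λ = (3·7² + 7)/(2·19) ≡ 16/15. 15⁻¹ ≡ 20 (mod 23), so λ ≡ 16·20 ≡ 21.
  x = λ² - 7 - 7 = 441 - 14 ≡ 13; y = λ·(7 - 13) - 19 ≡ 16. → (13, 16)
3P: (13, 16) + (7, 19). λ = (19 - 16)/(7 - 13) ≡ 3/17 mod 23. 17⁻¹ ≡ 19 (mod 23), so λ ≡ 11.
  x = λ² - 13 - 7 = 121 - 20 ≡ 9; y = λ·(13 - 9) - 16 ≡ 5. → (9, 5)
4P: (9, 5) + (7, 19). λ = (19 - 5)/(7 - 9) ≡ 14/21 mod 23. 21⁻¹ ≡ 11 (mod 23) since 21·11 = 231 ≡ 1, so λ ≡ 16.
  x = λ² - 9 - 7 = 256 - 16 ≡ 10; y = λ·(9 - 10) - 5 ≡ 2. → (10, 2)
5P: (10, 2) + (7, 19). λ = (19 - 2)/(7 - 10) ≡ 17/20 mod 23. 20⁻¹ ≡ 15 (mod 23) since 20·15 = 300 ≡ 1, so λ ≡ 2.
  x = λ² - 10 - 7 = 4 - 17 ≡ 10; y = λ·(10 - 10) - 2 ≡ 21. → (10, 21)
6P: (10, 21) + (7, 19). λ = (19 - 21)/(7 - 10) ≡ 21/20 mod 23. 20⁻¹ ≡ 15 (mod 23), so λ ≡ 16.
  x = λ² - 10 - 7 = 256 - 17 ≡ 9; y = λ·(10 - 9) - 21 ≡ 18. → (9, 18)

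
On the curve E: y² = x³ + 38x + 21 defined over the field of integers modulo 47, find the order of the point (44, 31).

7

2P: tangent at (44, 31): λ = (3·44² + 38)/(2·31) ≡ 18/15. 15⁻¹ ≡ 22 (mod 47) since 15·22 = 330 ≡ 1, so λ ≡ 18·22 ≡ 20.
  x = λ² - 44 - 44 = 400 - 88 ≡ 30; y = λ·(44 - 30) - 31 ≡ 14. → (30, 14)
3P: (30, 14) + (44, 31). λ = (31 - 14)/(44 - 30) ≡ 17/14 mod 47. 14⁻¹ ≡ 37 (mod 47), so λ ≡ 18.
  x = λ² - 30 - 44 = 324 - 74 ≡ 15; y = λ·(30 - 15) - 14 ≡ 21. → (15, 21)
4P: (15, 21) + (44, 31). λ = (31 - 21)/(44 - 15) ≡ 10/29 mod 47. 29⁻¹ ≡ 13 (mod 47), so λ ≡ 36.
  x = λ² - 15 - 44 = 1296 - 59 ≡ 15; y = λ·(15 - 15) - 21 ≡ 26. → (15, 26)
5P: (15, 26) + (44, 31). λ = (31 - 26)/(44 - 15) ≡ 5/29 mod 47. 29⁻¹ ≡ 13 (mod 47), so λ ≡ 18.
  x = λ² - 15 - 44 = 324 - 59 ≡ 30; y = λ·(15 - 30) - 26 ≡ 33. → (30, 33)
6P: (30, 33) + (44, 31). λ = (31 - 33)/(44 - 30) ≡ 45/14 mod 47. 14⁻¹ ≡ 37 (mod 47), so λ ≡ 20.
  x = λ² - 30 - 44 = 400 - 74 ≡ 44; y = λ·(30 - 44) - 33 ≡ 16. → (44, 16)
7P: (44, 16) + (44, 31): same x and y₁ ≡ -y₂, so the sum is O.
7P = O, so the order is 7.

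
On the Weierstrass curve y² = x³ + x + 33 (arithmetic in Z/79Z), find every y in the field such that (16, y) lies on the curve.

x³ + 1x + 33 = 4145 ≡ 37 (mod 79).
37 is a non-residue mod 79; no y exists.

none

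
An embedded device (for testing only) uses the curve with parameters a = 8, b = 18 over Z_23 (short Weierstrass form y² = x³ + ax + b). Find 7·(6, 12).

(6, 11)

Write Q = (6, 12).
Repeated addition: build up to 7Q.
2Q: tangent at (6, 12): λ = (3·6² + 8)/(2·12) ≡ 1/1. 1⁻¹ ≡ 1 (mod 23) since 1·1 = 1 ≡ 1, so λ ≡ 1·1 ≡ 1.
  x = λ² - 6 - 6 = 1 - 12 ≡ 12; y = λ·(6 - 12) - 12 ≡ 5. → (12, 5)
3Q: (12, 5) + (6, 12). λ = (12 - 5)/(6 - 12) ≡ 7/17 mod 23. 17⁻¹ ≡ 19 (mod 23) since 17·19 = 323 ≡ 1, so λ ≡ 18.
  x = λ² - 12 - 6 = 324 - 18 ≡ 7; y = λ·(12 - 7) - 5 ≡ 16. → (7, 16)
4Q: (7, 16) + (6, 12). λ = (12 - 16)/(6 - 7) ≡ 19/22 mod 23. 22⁻¹ ≡ 22 (mod 23), so λ ≡ 4.
  x = λ² - 7 - 6 = 16 - 13 ≡ 3; y = λ·(7 - 3) - 16 ≡ 0. → (3, 0)
5Q: (3, 0) + (6, 12). λ = (12 - 0)/(6 - 3) ≡ 12/3 mod 23. 3⁻¹ ≡ 8 (mod 23), so λ ≡ 4.
  x = λ² - 3 - 6 = 16 - 9 ≡ 7; y = λ·(3 - 7) - 0 ≡ 7. → (7, 7)
6Q: (7, 7) + (6, 12). λ = (12 - 7)/(6 - 7) ≡ 5/22 mod 23. 22⁻¹ ≡ 22 (mod 23), so λ ≡ 18.
  x = λ² - 7 - 6 = 324 - 13 ≡ 12; y = λ·(7 - 12) - 7 ≡ 18. → (12, 18)
7Q: (12, 18) + (6, 12). λ = (12 - 18)/(6 - 12) ≡ 17/17 mod 23. 17⁻¹ ≡ 19 (mod 23), so λ ≡ 1.
  x = λ² - 12 - 6 = 1 - 18 ≡ 6; y = λ·(12 - 6) - 18 ≡ 11. → (6, 11)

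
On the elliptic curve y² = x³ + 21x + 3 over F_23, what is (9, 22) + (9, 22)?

tangent at (9, 22): λ = (3·9² + 21)/(2·22) ≡ 11/21. 21⁻¹ ≡ 11 (mod 23), so λ ≡ 11·11 ≡ 6.
  x = λ² - 9 - 9 = 36 - 18 ≡ 18; y = λ·(9 - 18) - 22 ≡ 16. → (18, 16)

(18, 16)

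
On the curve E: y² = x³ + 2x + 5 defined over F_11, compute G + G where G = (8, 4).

(9, 2)

tangent at (8, 4): λ = (3·8² + 2)/(2·4) ≡ 7/8. 8⁻¹ ≡ 7 (mod 11), so λ ≡ 7·7 ≡ 5.
  x = λ² - 8 - 8 = 25 - 16 ≡ 9; y = λ·(8 - 9) - 4 ≡ 2. → (9, 2)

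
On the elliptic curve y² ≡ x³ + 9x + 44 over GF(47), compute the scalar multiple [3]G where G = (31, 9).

(4, 12)

Repeated addition: build up to 3G.
2G: tangent at (31, 9): λ = (3·31² + 9)/(2·9) ≡ 25/18. 18⁻¹ ≡ 34 (mod 47), so λ ≡ 25·34 ≡ 4.
  x = λ² - 31 - 31 = 16 - 62 ≡ 1; y = λ·(31 - 1) - 9 ≡ 17. → (1, 17)
3G: (1, 17) + (31, 9). λ = (9 - 17)/(31 - 1) ≡ 39/30 mod 47. 30⁻¹ ≡ 11 (mod 47), so λ ≡ 6.
  x = λ² - 1 - 31 = 36 - 32 ≡ 4; y = λ·(1 - 4) - 17 ≡ 12. → (4, 12)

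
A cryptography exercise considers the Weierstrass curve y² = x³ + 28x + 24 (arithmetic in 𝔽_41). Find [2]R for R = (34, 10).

(6, 30)

tangent at (34, 10): λ = (3·34² + 28)/(2·10) ≡ 11/20. 20⁻¹ ≡ 39 (mod 41) since 20·39 = 780 ≡ 1, so λ ≡ 11·39 ≡ 19.
  x = λ² - 34 - 34 = 361 - 68 ≡ 6; y = λ·(34 - 6) - 10 ≡ 30. → (6, 30)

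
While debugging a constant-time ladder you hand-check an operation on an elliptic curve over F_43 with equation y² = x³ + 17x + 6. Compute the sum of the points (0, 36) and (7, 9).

(0, 36) + (7, 9). λ = (9 - 36)/(7 - 0) ≡ 16/7 mod 43. 7⁻¹ ≡ 37 (mod 43), so λ ≡ 33.
  x = λ² - 0 - 7 = 1089 - 7 ≡ 7; y = λ·(0 - 7) - 36 ≡ 34. → (7, 34)

(7, 34)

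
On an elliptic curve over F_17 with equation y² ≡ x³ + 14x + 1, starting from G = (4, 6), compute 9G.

(4, 11)

Repeated addition: build up to 9G.
2G: tangent at (4, 6): λ = (3·4² + 14)/(2·6) ≡ 11/12. 12⁻¹ ≡ 10 (mod 17) since 12·10 = 120 ≡ 1, so λ ≡ 11·10 ≡ 8.
  x = λ² - 4 - 4 = 64 - 8 ≡ 5; y = λ·(4 - 5) - 6 ≡ 3. → (5, 3)
3G: (5, 3) + (4, 6). λ = (6 - 3)/(4 - 5) ≡ 3/16 mod 17. 16⁻¹ ≡ 16 (mod 17), so λ ≡ 14.
  x = λ² - 5 - 4 = 196 - 9 ≡ 0; y = λ·(5 - 0) - 3 ≡ 16. → (0, 16)
4G: (0, 16) + (4, 6). λ = (6 - 16)/(4 - 0) ≡ 7/4 mod 17. 4⁻¹ ≡ 13 (mod 17) since 4·13 = 52 ≡ 1, so λ ≡ 6.
  x = λ² - 0 - 4 = 36 - 4 ≡ 15; y = λ·(0 - 15) - 16 ≡ 13. → (15, 13)
5G: (15, 13) + (4, 6). λ = (6 - 13)/(4 - 15) ≡ 10/6 mod 17. 6⁻¹ ≡ 3 (mod 17) since 6·3 = 18 ≡ 1, so λ ≡ 13.
  x = λ² - 15 - 4 = 169 - 19 ≡ 14; y = λ·(15 - 14) - 13 ≡ 0. → (14, 0)
6G: (14, 0) + (4, 6). λ = (6 - 0)/(4 - 14) ≡ 6/7 mod 17. 7⁻¹ ≡ 5 (mod 17), so λ ≡ 13.
  x = λ² - 14 - 4 = 169 - 18 ≡ 15; y = λ·(14 - 15) - 0 ≡ 4. → (15, 4)
7G: (15, 4) + (4, 6). λ = (6 - 4)/(4 - 15) ≡ 2/6 mod 17. 6⁻¹ ≡ 3 (mod 17) since 6·3 = 18 ≡ 1, so λ ≡ 6.
  x = λ² - 15 - 4 = 36 - 19 ≡ 0; y = λ·(15 - 0) - 4 ≡ 1. → (0, 1)
8G: (0, 1) + (4, 6). λ = (6 - 1)/(4 - 0) ≡ 5/4 mod 17. 4⁻¹ ≡ 13 (mod 17), so λ ≡ 14.
  x = λ² - 0 - 4 = 196 - 4 ≡ 5; y = λ·(0 - 5) - 1 ≡ 14. → (5, 14)
9G: (5, 14) + (4, 6). λ = (6 - 14)/(4 - 5) ≡ 9/16 mod 17. 16⁻¹ ≡ 16 (mod 17) since 16·16 = 256 ≡ 1, so λ ≡ 8.
  x = λ² - 5 - 4 = 64 - 9 ≡ 4; y = λ·(5 - 4) - 14 ≡ 11. → (4, 11)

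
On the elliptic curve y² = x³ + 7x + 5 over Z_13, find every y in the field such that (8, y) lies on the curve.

x³ + 7x + 5 = 573 ≡ 1 (mod 13).
Square roots of 1 mod 13: 1 and 12 (since 1² = 1 ≡ 1).

1, 12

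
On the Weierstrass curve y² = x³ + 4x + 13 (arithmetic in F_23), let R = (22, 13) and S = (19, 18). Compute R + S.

(18, 11)

(22, 13) + (19, 18). λ = (18 - 13)/(19 - 22) ≡ 5/20 mod 23. 20⁻¹ ≡ 15 (mod 23) since 20·15 = 300 ≡ 1, so λ ≡ 6.
  x = λ² - 22 - 19 = 36 - 41 ≡ 18; y = λ·(22 - 18) - 13 ≡ 11. → (18, 11)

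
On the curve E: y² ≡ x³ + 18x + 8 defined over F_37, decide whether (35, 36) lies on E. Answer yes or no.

y² = 36² ≡ 1; x³ + 18x + 8 = 43513 ≡ 1 (mod 37). 1 = 1.

yes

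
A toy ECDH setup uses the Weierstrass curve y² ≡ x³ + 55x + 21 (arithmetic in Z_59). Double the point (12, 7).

tangent at (12, 7): λ = (3·12² + 55)/(2·7) ≡ 15/14. 14⁻¹ ≡ 38 (mod 59) since 14·38 = 532 ≡ 1, so λ ≡ 15·38 ≡ 39.
  x = λ² - 12 - 12 = 1521 - 24 ≡ 22; y = λ·(12 - 22) - 7 ≡ 16. → (22, 16)

(22, 16)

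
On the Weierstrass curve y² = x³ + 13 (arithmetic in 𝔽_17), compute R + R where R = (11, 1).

tangent at (11, 1): λ = (3·11² + 0)/(2·1) ≡ 6/2. 2⁻¹ ≡ 9 (mod 17), so λ ≡ 6·9 ≡ 3.
  x = λ² - 11 - 11 = 9 - 22 ≡ 4; y = λ·(11 - 4) - 1 ≡ 3. → (4, 3)

(4, 3)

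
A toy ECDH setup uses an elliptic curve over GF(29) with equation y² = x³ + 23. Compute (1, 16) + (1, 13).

O

The two points share x = 1 and their y-coordinates satisfy 16 + 13 ≡ 0 (mod 29), so they are inverses. Their sum is ∞.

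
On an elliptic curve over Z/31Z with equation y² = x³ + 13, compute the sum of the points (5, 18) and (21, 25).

(5, 18) + (21, 25). λ = (25 - 18)/(21 - 5) ≡ 7/16 mod 31. 16⁻¹ ≡ 2 (mod 31) since 16·2 = 32 ≡ 1, so λ ≡ 14.
  x = λ² - 5 - 21 = 196 - 26 ≡ 15; y = λ·(5 - 15) - 18 ≡ 28. → (15, 28)

(15, 28)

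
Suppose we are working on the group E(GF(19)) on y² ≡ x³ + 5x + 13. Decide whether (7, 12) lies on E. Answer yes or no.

yes

y² = 12² ≡ 11; x³ + 5x + 13 = 391 ≡ 11 (mod 19). 11 = 11.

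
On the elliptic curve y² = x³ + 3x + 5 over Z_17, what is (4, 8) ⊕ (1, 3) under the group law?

(11, 3)

(4, 8) + (1, 3). λ = (3 - 8)/(1 - 4) ≡ 12/14 mod 17. 14⁻¹ ≡ 11 (mod 17), so λ ≡ 13.
  x = λ² - 4 - 1 = 169 - 5 ≡ 11; y = λ·(4 - 11) - 8 ≡ 3. → (11, 3)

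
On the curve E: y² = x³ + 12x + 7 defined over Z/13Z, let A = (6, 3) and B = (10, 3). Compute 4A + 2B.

First 4A:
Double-and-add on 4 = (100)₂. Start with A = (6, 3) for the leading 1-bit.
double: tangent at (6, 3): λ = (3·6² + 12)/(2·3) ≡ 3/6. 6⁻¹ ≡ 11 (mod 13) since 6·11 = 66 ≡ 1, so λ ≡ 3·11 ≡ 7.
  x = λ² - 6 - 6 = 49 - 12 ≡ 11; y = λ·(6 - 11) - 3 ≡ 1. → (11, 1)
double: tangent at (11, 1): λ = (3·11² + 12)/(2·1) ≡ 11/2. 2⁻¹ ≡ 7 (mod 13), so λ ≡ 11·7 ≡ 12.
  x = λ² - 11 - 11 = 144 - 22 ≡ 5; y = λ·(11 - 5) - 1 ≡ 6. → (5, 6)
4A = (5, 6).
Next 2B:
Repeated addition: build up to 2B.
2B: tangent at (10, 3): λ = (3·10² + 12)/(2·3) ≡ 0/6. 6⁻¹ ≡ 11 (mod 13) since 6·11 = 66 ≡ 1, so λ ≡ 0·11 ≡ 0.
  x = λ² - 10 - 10 = 0 - 20 ≡ 6; y = λ·(10 - 6) - 3 ≡ 10. → (6, 10)
2B = (6, 10).
Finally 4A + 2B:
(5, 6) + (6, 10). λ = (10 - 6)/(6 - 5) ≡ 4/1 mod 13. 1⁻¹ ≡ 1 (mod 13) since 1·1 = 1 ≡ 1, so λ ≡ 4.
  x = λ² - 5 - 6 = 16 - 11 ≡ 5; y = λ·(5 - 5) - 6 ≡ 7. → (5, 7)

(5, 7)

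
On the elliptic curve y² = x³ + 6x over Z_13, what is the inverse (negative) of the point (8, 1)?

-(8, 1) = (8, -1 mod 13) = (8, 12).

(8, 12)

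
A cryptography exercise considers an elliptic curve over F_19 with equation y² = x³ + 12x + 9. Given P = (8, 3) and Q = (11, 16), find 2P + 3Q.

(5, 2)

First 2P:
Repeated addition: build up to 2P.
2P: tangent at (8, 3): λ = (3·8² + 12)/(2·3) ≡ 14/6. 6⁻¹ ≡ 16 (mod 19) since 6·16 = 96 ≡ 1, so λ ≡ 14·16 ≡ 15.
  x = λ² - 8 - 8 = 225 - 16 ≡ 0; y = λ·(8 - 0) - 3 ≡ 3. → (0, 3)
2P = (0, 3).
Next 3Q:
Repeated addition: build up to 3Q.
2Q: tangent at (11, 16): λ = (3·11² + 12)/(2·16) ≡ 14/13. 13⁻¹ ≡ 3 (mod 19), so λ ≡ 14·3 ≡ 4.
  x = λ² - 11 - 11 = 16 - 22 ≡ 13; y = λ·(11 - 13) - 16 ≡ 14. → (13, 14)
3Q: (13, 14) + (11, 16). λ = (16 - 14)/(11 - 13) ≡ 2/17 mod 19. 17⁻¹ ≡ 9 (mod 19), so λ ≡ 18.
  x = λ² - 13 - 11 = 324 - 24 ≡ 15; y = λ·(13 - 15) - 14 ≡ 7. → (15, 7)
3Q = (15, 7).
Finally 2P + 3Q:
(0, 3) + (15, 7). λ = (7 - 3)/(15 - 0) ≡ 4/15 mod 19. 15⁻¹ ≡ 14 (mod 19), so λ ≡ 18.
  x = λ² - 0 - 15 = 324 - 15 ≡ 5; y = λ·(0 - 5) - 3 ≡ 2. → (5, 2)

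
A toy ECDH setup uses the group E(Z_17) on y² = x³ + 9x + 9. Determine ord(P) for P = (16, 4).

8

2P: tangent at (16, 4): λ = (3·16² + 9)/(2·4) ≡ 12/8. 8⁻¹ ≡ 15 (mod 17) since 8·15 = 120 ≡ 1, so λ ≡ 12·15 ≡ 10.
  x = λ² - 16 - 16 = 100 - 32 ≡ 0; y = λ·(16 - 0) - 4 ≡ 3. → (0, 3)
3P: (0, 3) + (16, 4). λ = (4 - 3)/(16 - 0) ≡ 1/16 mod 17. 16⁻¹ ≡ 16 (mod 17), so λ ≡ 16.
  x = λ² - 0 - 16 = 256 - 16 ≡ 2; y = λ·(0 - 2) - 3 ≡ 16. → (2, 16)
4P: (2, 16) + (16, 4). λ = (4 - 16)/(16 - 2) ≡ 5/14 mod 17. 14⁻¹ ≡ 11 (mod 17), so λ ≡ 4.
  x = λ² - 2 - 16 = 16 - 18 ≡ 15; y = λ·(2 - 15) - 16 ≡ 0. → (15, 0)
5P: (15, 0) + (16, 4). λ = (4 - 0)/(16 - 15) ≡ 4/1 mod 17. 1⁻¹ ≡ 1 (mod 17) since 1·1 = 1 ≡ 1, so λ ≡ 4.
  x = λ² - 15 - 16 = 16 - 31 ≡ 2; y = λ·(15 - 2) - 0 ≡ 1. → (2, 1)
6P: (2, 1) + (16, 4). λ = (4 - 1)/(16 - 2) ≡ 3/14 mod 17. 14⁻¹ ≡ 11 (mod 17), so λ ≡ 16.
  x = λ² - 2 - 16 = 256 - 18 ≡ 0; y = λ·(2 - 0) - 1 ≡ 14. → (0, 14)
7P: (0, 14) + (16, 4). λ = (4 - 14)/(16 - 0) ≡ 7/16 mod 17. 16⁻¹ ≡ 16 (mod 17), so λ ≡ 10.
  x = λ² - 0 - 16 = 100 - 16 ≡ 16; y = λ·(0 - 16) - 14 ≡ 13. → (16, 13)
8P: (16, 13) + (16, 4): same x and y₁ ≡ -y₂, so the sum is the point at infinity.
8P = the point at infinity, so the order is 8.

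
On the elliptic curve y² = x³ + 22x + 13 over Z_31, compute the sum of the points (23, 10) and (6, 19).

(7, 18)

(23, 10) + (6, 19). λ = (19 - 10)/(6 - 23) ≡ 9/14 mod 31. 14⁻¹ ≡ 20 (mod 31) since 14·20 = 280 ≡ 1, so λ ≡ 25.
  x = λ² - 23 - 6 = 625 - 29 ≡ 7; y = λ·(23 - 7) - 10 ≡ 18. → (7, 18)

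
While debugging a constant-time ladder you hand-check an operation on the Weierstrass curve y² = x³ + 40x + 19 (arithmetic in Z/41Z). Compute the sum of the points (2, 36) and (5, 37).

(25, 11)

(2, 36) + (5, 37). λ = (37 - 36)/(5 - 2) ≡ 1/3 mod 41. 3⁻¹ ≡ 14 (mod 41) since 3·14 = 42 ≡ 1, so λ ≡ 14.
  x = λ² - 2 - 5 = 196 - 7 ≡ 25; y = λ·(2 - 25) - 36 ≡ 11. → (25, 11)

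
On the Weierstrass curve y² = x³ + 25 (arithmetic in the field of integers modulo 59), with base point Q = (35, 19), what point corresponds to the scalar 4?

(35, 40)

Repeated addition: build up to 4Q.
2Q: tangent at (35, 19): λ = (3·35² + 0)/(2·19) ≡ 17/38. 38⁻¹ ≡ 14 (mod 59) since 38·14 = 532 ≡ 1, so λ ≡ 17·14 ≡ 2.
  x = λ² - 35 - 35 = 4 - 70 ≡ 52; y = λ·(35 - 52) - 19 ≡ 6. → (52, 6)
3Q: (52, 6) + (35, 19). λ = (19 - 6)/(35 - 52) ≡ 13/42 mod 59. 42⁻¹ ≡ 52 (mod 59), so λ ≡ 27.
  x = λ² - 52 - 35 = 729 - 87 ≡ 52; y = λ·(52 - 52) - 6 ≡ 53. → (52, 53)
4Q: (52, 53) + (35, 19). λ = (19 - 53)/(35 - 52) ≡ 25/42 mod 59. 42⁻¹ ≡ 52 (mod 59), so λ ≡ 2.
  x = λ² - 52 - 35 = 4 - 87 ≡ 35; y = λ·(52 - 35) - 53 ≡ 40. → (35, 40)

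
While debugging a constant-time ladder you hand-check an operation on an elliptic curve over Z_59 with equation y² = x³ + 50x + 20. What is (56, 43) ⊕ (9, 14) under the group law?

(15, 30)

(56, 43) + (9, 14). λ = (14 - 43)/(9 - 56) ≡ 30/12 mod 59. 12⁻¹ ≡ 5 (mod 59), so λ ≡ 32.
  x = λ² - 56 - 9 = 1024 - 65 ≡ 15; y = λ·(56 - 15) - 43 ≡ 30. → (15, 30)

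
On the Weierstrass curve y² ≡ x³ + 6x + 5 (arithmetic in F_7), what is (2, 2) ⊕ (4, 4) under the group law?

(2, 5)

(2, 2) + (4, 4). λ = (4 - 2)/(4 - 2) ≡ 2/2 mod 7. 2⁻¹ ≡ 4 (mod 7), so λ ≡ 1.
  x = λ² - 2 - 4 = 1 - 6 ≡ 2; y = λ·(2 - 2) - 2 ≡ 5. → (2, 5)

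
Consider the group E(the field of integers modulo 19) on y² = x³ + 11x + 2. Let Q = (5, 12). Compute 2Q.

tangent at (5, 12): λ = (3·5² + 11)/(2·12) ≡ 10/5. 5⁻¹ ≡ 4 (mod 19), so λ ≡ 10·4 ≡ 2.
  x = λ² - 5 - 5 = 4 - 10 ≡ 13; y = λ·(5 - 13) - 12 ≡ 10. → (13, 10)

(13, 10)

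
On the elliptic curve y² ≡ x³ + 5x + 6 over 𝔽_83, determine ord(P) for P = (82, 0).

2P: (82, 0) + (82, 0): same x and y₁ ≡ -y₂, so the sum is O.
2P = O, so the order is 2.

2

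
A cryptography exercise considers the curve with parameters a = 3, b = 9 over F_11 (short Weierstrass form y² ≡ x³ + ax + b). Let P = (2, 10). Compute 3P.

(10, 4)

Repeated addition: build up to 3P.
2P: tangent at (2, 10): λ = (3·2² + 3)/(2·10) ≡ 4/9. 9⁻¹ ≡ 5 (mod 11), so λ ≡ 4·5 ≡ 9.
  x = λ² - 2 - 2 = 81 - 4 ≡ 0; y = λ·(2 - 0) - 10 ≡ 8. → (0, 8)
3P: (0, 8) + (2, 10). λ = (10 - 8)/(2 - 0) ≡ 2/2 mod 11. 2⁻¹ ≡ 6 (mod 11) since 2·6 = 12 ≡ 1, so λ ≡ 1.
  x = λ² - 0 - 2 = 1 - 2 ≡ 10; y = λ·(0 - 10) - 8 ≡ 4. → (10, 4)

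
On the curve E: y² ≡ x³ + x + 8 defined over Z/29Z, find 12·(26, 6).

(18, 0)

Write Q = (26, 6).
Double-and-add on 12 = (1100)₂. Start with Q = (26, 6) for the leading 1-bit.
double: tangent at (26, 6): λ = (3·26² + 1)/(2·6) ≡ 28/12. 12⁻¹ ≡ 17 (mod 29), so λ ≡ 28·17 ≡ 12.
  x = λ² - 26 - 26 = 144 - 52 ≡ 5; y = λ·(26 - 5) - 6 ≡ 14. → (5, 14)
add Q: (5, 14) + (26, 6). λ = (6 - 14)/(26 - 5) ≡ 21/21 mod 29. 21⁻¹ ≡ 18 (mod 29), so λ ≡ 1.
  x = λ² - 5 - 26 = 1 - 31 ≡ 28; y = λ·(5 - 28) - 14 ≡ 21. → (28, 21)
double: tangent at (28, 21): λ = (3·28² + 1)/(2·21) ≡ 4/13. 13⁻¹ ≡ 9 (mod 29) since 13·9 = 117 ≡ 1, so λ ≡ 4·9 ≡ 7.
  x = λ² - 28 - 28 = 49 - 56 ≡ 22; y = λ·(28 - 22) - 21 ≡ 21. → (22, 21)
double: tangent at (22, 21): λ = (3·22² + 1)/(2·21) ≡ 3/13. 13⁻¹ ≡ 9 (mod 29), so λ ≡ 3·9 ≡ 27.
  x = λ² - 22 - 22 = 729 - 44 ≡ 18; y = λ·(22 - 18) - 21 ≡ 0. → (18, 0)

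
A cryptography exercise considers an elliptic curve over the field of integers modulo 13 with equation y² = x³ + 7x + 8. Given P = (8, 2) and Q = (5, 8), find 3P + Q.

(7, 6)

First 3P:
Repeated addition: build up to 3P.
2P: tangent at (8, 2): λ = (3·8² + 7)/(2·2) ≡ 4/4. 4⁻¹ ≡ 10 (mod 13), so λ ≡ 4·10 ≡ 1.
  x = λ² - 8 - 8 = 1 - 16 ≡ 11; y = λ·(8 - 11) - 2 ≡ 8. → (11, 8)
3P: (11, 8) + (8, 2). λ = (2 - 8)/(8 - 11) ≡ 7/10 mod 13. 10⁻¹ ≡ 4 (mod 13) since 10·4 = 40 ≡ 1, so λ ≡ 2.
  x = λ² - 11 - 8 = 4 - 19 ≡ 11; y = λ·(11 - 11) - 8 ≡ 5. → (11, 5)
3P = (11, 5).
Finally 3P + Q:
(11, 5) + (5, 8). λ = (8 - 5)/(5 - 11) ≡ 3/7 mod 13. 7⁻¹ ≡ 2 (mod 13) since 7·2 = 14 ≡ 1, so λ ≡ 6.
  x = λ² - 11 - 5 = 36 - 16 ≡ 7; y = λ·(11 - 7) - 5 ≡ 6. → (7, 6)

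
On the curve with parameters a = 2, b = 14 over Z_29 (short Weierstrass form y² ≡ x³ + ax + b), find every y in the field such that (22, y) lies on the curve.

11, 18

x³ + 2x + 14 = 10706 ≡ 5 (mod 29).
Square roots of 5 mod 29: 11 and 18 (since 11² = 121 ≡ 5).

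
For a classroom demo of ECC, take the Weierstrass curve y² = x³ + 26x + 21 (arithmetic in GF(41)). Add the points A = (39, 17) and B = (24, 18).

(17, 28)

(39, 17) + (24, 18). λ = (18 - 17)/(24 - 39) ≡ 1/26 mod 41. 26⁻¹ ≡ 30 (mod 41), so λ ≡ 30.
  x = λ² - 39 - 24 = 900 - 63 ≡ 17; y = λ·(39 - 17) - 17 ≡ 28. → (17, 28)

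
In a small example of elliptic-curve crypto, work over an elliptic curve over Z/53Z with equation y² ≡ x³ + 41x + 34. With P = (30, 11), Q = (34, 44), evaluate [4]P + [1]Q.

(14, 38)

First 4P:
Double-and-add on 4 = (100)₂. Start with P = (30, 11) for the leading 1-bit.
double: tangent at (30, 11): λ = (3·30² + 41)/(2·11) ≡ 38/22. 22⁻¹ ≡ 41 (mod 53), so λ ≡ 38·41 ≡ 21.
  x = λ² - 30 - 30 = 441 - 60 ≡ 10; y = λ·(30 - 10) - 11 ≡ 38. → (10, 38)
double: tangent at (10, 38): λ = (3·10² + 41)/(2·38) ≡ 23/23. 23⁻¹ ≡ 30 (mod 53), so λ ≡ 23·30 ≡ 1.
  x = λ² - 10 - 10 = 1 - 20 ≡ 34; y = λ·(10 - 34) - 38 ≡ 44. → (34, 44)
4P = (34, 44).
Finally 4P + Q:
tangent at (34, 44): λ = (3·34² + 41)/(2·44) ≡ 11/35. 35⁻¹ ≡ 50 (mod 53), so λ ≡ 11·50 ≡ 20.
  x = λ² - 34 - 34 = 400 - 68 ≡ 14; y = λ·(34 - 14) - 44 ≡ 38. → (14, 38)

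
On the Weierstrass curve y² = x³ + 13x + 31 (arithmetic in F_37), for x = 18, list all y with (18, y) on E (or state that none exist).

x³ + 13x + 31 = 6097 ≡ 29 (mod 37).
29 is a non-residue mod 37; no y exists.

none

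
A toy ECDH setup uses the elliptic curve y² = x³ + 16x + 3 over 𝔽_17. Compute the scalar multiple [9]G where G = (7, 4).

(14, 8)

Repeated addition: build up to 9G.
2G: tangent at (7, 4): λ = (3·7² + 16)/(2·4) ≡ 10/8. 8⁻¹ ≡ 15 (mod 17), so λ ≡ 10·15 ≡ 14.
  x = λ² - 7 - 7 = 196 - 14 ≡ 12; y = λ·(7 - 12) - 4 ≡ 11. → (12, 11)
3G: (12, 11) + (7, 4). λ = (4 - 11)/(7 - 12) ≡ 10/12 mod 17. 12⁻¹ ≡ 10 (mod 17) since 12·10 = 120 ≡ 1, so λ ≡ 15.
  x = λ² - 12 - 7 = 225 - 19 ≡ 2; y = λ·(12 - 2) - 11 ≡ 3. → (2, 3)
4G: (2, 3) + (7, 4). λ = (4 - 3)/(7 - 2) ≡ 1/5 mod 17. 5⁻¹ ≡ 7 (mod 17) since 5·7 = 35 ≡ 1, so λ ≡ 7.
  x = λ² - 2 - 7 = 49 - 9 ≡ 6; y = λ·(2 - 6) - 3 ≡ 3. → (6, 3)
5G: (6, 3) + (7, 4). λ = (4 - 3)/(7 - 6) ≡ 1/1 mod 17. 1⁻¹ ≡ 1 (mod 17), so λ ≡ 1.
  x = λ² - 6 - 7 = 1 - 13 ≡ 5; y = λ·(6 - 5) - 3 ≡ 15. → (5, 15)
6G: (5, 15) + (7, 4). λ = (4 - 15)/(7 - 5) ≡ 6/2 mod 17. 2⁻¹ ≡ 9 (mod 17), so λ ≡ 3.
  x = λ² - 5 - 7 = 9 - 12 ≡ 14; y = λ·(5 - 14) - 15 ≡ 9. → (14, 9)
7G: (14, 9) + (7, 4). λ = (4 - 9)/(7 - 14) ≡ 12/10 mod 17. 10⁻¹ ≡ 12 (mod 17), so λ ≡ 8.
  x = λ² - 14 - 7 = 64 - 21 ≡ 9; y = λ·(14 - 9) - 9 ≡ 14. → (9, 14)
8G: (9, 14) + (7, 4). λ = (4 - 14)/(7 - 9) ≡ 7/15 mod 17. 15⁻¹ ≡ 8 (mod 17) since 15·8 = 120 ≡ 1, so λ ≡ 5.
  x = λ² - 9 - 7 = 25 - 16 ≡ 9; y = λ·(9 - 9) - 14 ≡ 3. → (9, 3)
9G: (9, 3) + (7, 4). λ = (4 - 3)/(7 - 9) ≡ 1/15 mod 17. 15⁻¹ ≡ 8 (mod 17), so λ ≡ 8.
  x = λ² - 9 - 7 = 64 - 16 ≡ 14; y = λ·(9 - 14) - 3 ≡ 8. → (14, 8)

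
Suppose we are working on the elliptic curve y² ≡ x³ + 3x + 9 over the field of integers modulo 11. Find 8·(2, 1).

Write Q = (2, 1).
Repeated addition: build up to 8Q.
2Q: tangent at (2, 1): λ = (3·2² + 3)/(2·1) ≡ 4/2. 2⁻¹ ≡ 6 (mod 11), so λ ≡ 4·6 ≡ 2.
  x = λ² - 2 - 2 = 4 - 4 ≡ 0; y = λ·(2 - 0) - 1 ≡ 3. → (0, 3)
3Q: (0, 3) + (2, 1). λ = (1 - 3)/(2 - 0) ≡ 9/2 mod 11. 2⁻¹ ≡ 6 (mod 11) since 2·6 = 12 ≡ 1, so λ ≡ 10.
  x = λ² - 0 - 2 = 100 - 2 ≡ 10; y = λ·(0 - 10) - 3 ≡ 7. → (10, 7)
4Q: (10, 7) + (2, 1). λ = (1 - 7)/(2 - 10) ≡ 5/3 mod 11. 3⁻¹ ≡ 4 (mod 11) since 3·4 = 12 ≡ 1, so λ ≡ 9.
  x = λ² - 10 - 2 = 81 - 12 ≡ 3; y = λ·(10 - 3) - 7 ≡ 1. → (3, 1)
5Q: (3, 1) + (2, 1). λ = (1 - 1)/(2 - 3) ≡ 0/10 mod 11. 10⁻¹ ≡ 10 (mod 11), so λ ≡ 0.
  x = λ² - 3 - 2 = 0 - 5 ≡ 6; y = λ·(3 - 6) - 1 ≡ 10. → (6, 10)
6Q: (6, 10) + (2, 1). λ = (1 - 10)/(2 - 6) ≡ 2/7 mod 11. 7⁻¹ ≡ 8 (mod 11), so λ ≡ 5.
  x = λ² - 6 - 2 = 25 - 8 ≡ 6; y = λ·(6 - 6) - 10 ≡ 1. → (6, 1)
7Q: (6, 1) + (2, 1). λ = (1 - 1)/(2 - 6) ≡ 0/7 mod 11. 7⁻¹ ≡ 8 (mod 11), so λ ≡ 0.
  x = λ² - 6 - 2 = 0 - 8 ≡ 3; y = λ·(6 - 3) - 1 ≡ 10. → (3, 10)
8Q: (3, 10) + (2, 1). λ = (1 - 10)/(2 - 3) ≡ 2/10 mod 11. 10⁻¹ ≡ 10 (mod 11) since 10·10 = 100 ≡ 1, so λ ≡ 9.
  x = λ² - 3 - 2 = 81 - 5 ≡ 10; y = λ·(3 - 10) - 10 ≡ 4. → (10, 4)

(10, 4)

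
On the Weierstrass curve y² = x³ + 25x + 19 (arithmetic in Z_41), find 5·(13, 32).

(38, 9)

Write P = (13, 32).
Repeated addition: build up to 5P.
2P: tangent at (13, 32): λ = (3·13² + 25)/(2·32) ≡ 40/23. 23⁻¹ ≡ 25 (mod 41), so λ ≡ 40·25 ≡ 16.
  x = λ² - 13 - 13 = 256 - 26 ≡ 25; y = λ·(13 - 25) - 32 ≡ 22. → (25, 22)
3P: (25, 22) + (13, 32). λ = (32 - 22)/(13 - 25) ≡ 10/29 mod 41. 29⁻¹ ≡ 17 (mod 41), so λ ≡ 6.
  x = λ² - 25 - 13 = 36 - 38 ≡ 39; y = λ·(25 - 39) - 22 ≡ 17. → (39, 17)
4P: (39, 17) + (13, 32). λ = (32 - 17)/(13 - 39) ≡ 15/15 mod 41. 15⁻¹ ≡ 11 (mod 41) since 15·11 = 165 ≡ 1, so λ ≡ 1.
  x = λ² - 39 - 13 = 1 - 52 ≡ 31; y = λ·(39 - 31) - 17 ≡ 32. → (31, 32)
5P: (31, 32) + (13, 32). λ = (32 - 32)/(13 - 31) ≡ 0/23 mod 41. 23⁻¹ ≡ 25 (mod 41) since 23·25 = 575 ≡ 1, so λ ≡ 0.
  x = λ² - 31 - 13 = 0 - 44 ≡ 38; y = λ·(31 - 38) - 32 ≡ 9. → (38, 9)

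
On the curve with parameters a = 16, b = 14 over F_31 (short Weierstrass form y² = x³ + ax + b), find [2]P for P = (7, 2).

(21, 1)

tangent at (7, 2): λ = (3·7² + 16)/(2·2) ≡ 8/4. 4⁻¹ ≡ 8 (mod 31), so λ ≡ 8·8 ≡ 2.
  x = λ² - 7 - 7 = 4 - 14 ≡ 21; y = λ·(7 - 21) - 2 ≡ 1. → (21, 1)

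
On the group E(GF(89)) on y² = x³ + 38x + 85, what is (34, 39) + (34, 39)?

(12, 69)

tangent at (34, 39): λ = (3·34² + 38)/(2·39) ≡ 35/78. 78⁻¹ ≡ 8 (mod 89) since 78·8 = 624 ≡ 1, so λ ≡ 35·8 ≡ 13.
  x = λ² - 34 - 34 = 169 - 68 ≡ 12; y = λ·(34 - 12) - 39 ≡ 69. → (12, 69)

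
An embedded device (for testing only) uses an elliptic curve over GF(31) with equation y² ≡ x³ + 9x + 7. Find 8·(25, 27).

Write P = (25, 27).
Double-and-add on 8 = (1000)₂. Start with P = (25, 27) for the leading 1-bit.
double: tangent at (25, 27): λ = (3·25² + 9)/(2·27) ≡ 24/23. 23⁻¹ ≡ 27 (mod 31), so λ ≡ 24·27 ≡ 28.
  x = λ² - 25 - 25 = 784 - 50 ≡ 21; y = λ·(25 - 21) - 27 ≡ 23. → (21, 23)
double: tangent at (21, 23): λ = (3·21² + 9)/(2·23) ≡ 30/15. 15⁻¹ ≡ 29 (mod 31), so λ ≡ 30·29 ≡ 2.
  x = λ² - 21 - 21 = 4 - 42 ≡ 24; y = λ·(21 - 24) - 23 ≡ 2. → (24, 2)
double: tangent at (24, 2): λ = (3·24² + 9)/(2·2) ≡ 1/4. 4⁻¹ ≡ 8 (mod 31), so λ ≡ 1·8 ≡ 8.
  x = λ² - 24 - 24 = 64 - 48 ≡ 16; y = λ·(24 - 16) - 2 ≡ 0. → (16, 0)

(16, 0)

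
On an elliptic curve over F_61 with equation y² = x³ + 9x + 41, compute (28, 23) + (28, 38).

The two points share x = 28 and their y-coordinates satisfy 23 + 38 ≡ 0 (mod 61), so they are inverses. Their sum is 𝒪.

O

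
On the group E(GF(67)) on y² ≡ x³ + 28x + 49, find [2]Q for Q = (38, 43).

(10, 49)

tangent at (38, 43): λ = (3·38² + 28)/(2·43) ≡ 5/19. 19⁻¹ ≡ 60 (mod 67) since 19·60 = 1140 ≡ 1, so λ ≡ 5·60 ≡ 32.
  x = λ² - 38 - 38 = 1024 - 76 ≡ 10; y = λ·(38 - 10) - 43 ≡ 49. → (10, 49)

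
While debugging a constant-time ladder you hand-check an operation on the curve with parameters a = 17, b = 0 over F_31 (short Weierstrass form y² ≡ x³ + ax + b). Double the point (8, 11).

(20, 30)

tangent at (8, 11): λ = (3·8² + 17)/(2·11) ≡ 23/22. 22⁻¹ ≡ 24 (mod 31), so λ ≡ 23·24 ≡ 25.
  x = λ² - 8 - 8 = 625 - 16 ≡ 20; y = λ·(8 - 20) - 11 ≡ 30. → (20, 30)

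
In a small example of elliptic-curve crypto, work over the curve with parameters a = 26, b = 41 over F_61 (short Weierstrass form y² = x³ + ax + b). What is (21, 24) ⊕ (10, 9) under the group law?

(21, 24) + (10, 9). λ = (9 - 24)/(10 - 21) ≡ 46/50 mod 61. 50⁻¹ ≡ 11 (mod 61), so λ ≡ 18.
  x = λ² - 21 - 10 = 324 - 31 ≡ 49; y = λ·(21 - 49) - 24 ≡ 21. → (49, 21)

(49, 21)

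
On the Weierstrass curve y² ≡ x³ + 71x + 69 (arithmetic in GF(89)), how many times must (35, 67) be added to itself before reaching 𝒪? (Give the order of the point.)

2P: tangent at (35, 67): λ = (3·35² + 71)/(2·67) ≡ 8/45. 45⁻¹ ≡ 2 (mod 89), so λ ≡ 8·2 ≡ 16.
  x = λ² - 35 - 35 = 256 - 70 ≡ 8; y = λ·(35 - 8) - 67 ≡ 9. → (8, 9)
3P: (8, 9) + (35, 67). λ = (67 - 9)/(35 - 8) ≡ 58/27 mod 89. 27⁻¹ ≡ 33 (mod 89) since 27·33 = 891 ≡ 1, so λ ≡ 45.
  x = λ² - 8 - 35 = 2025 - 43 ≡ 24; y = λ·(8 - 24) - 9 ≡ 72. → (24, 72)
4P: (24, 72) + (35, 67). λ = (67 - 72)/(35 - 24) ≡ 84/11 mod 89. 11⁻¹ ≡ 81 (mod 89), so λ ≡ 40.
  x = λ² - 24 - 35 = 1600 - 59 ≡ 28; y = λ·(24 - 28) - 72 ≡ 35. → (28, 35)
5P: (28, 35) + (35, 67). λ = (67 - 35)/(35 - 28) ≡ 32/7 mod 89. 7⁻¹ ≡ 51 (mod 89), so λ ≡ 30.
  x = λ² - 28 - 35 = 900 - 63 ≡ 36; y = λ·(28 - 36) - 35 ≡ 81. → (36, 81)
6P: (36, 81) + (35, 67). λ = (67 - 81)/(35 - 36) ≡ 75/88 mod 89. 88⁻¹ ≡ 88 (mod 89), so λ ≡ 14.
  x = λ² - 36 - 35 = 196 - 71 ≡ 36; y = λ·(36 - 36) - 81 ≡ 8. → (36, 8)
7P: (36, 8) + (35, 67). λ = (67 - 8)/(35 - 36) ≡ 59/88 mod 89. 88⁻¹ ≡ 88 (mod 89), so λ ≡ 30.
  x = λ² - 36 - 35 = 900 - 71 ≡ 28; y = λ·(36 - 28) - 8 ≡ 54. → (28, 54)
8P: (28, 54) + (35, 67). λ = (67 - 54)/(35 - 28) ≡ 13/7 mod 89. 7⁻¹ ≡ 51 (mod 89), so λ ≡ 40.
  x = λ² - 28 - 35 = 1600 - 63 ≡ 24; y = λ·(28 - 24) - 54 ≡ 17. → (24, 17)
9P: (24, 17) + (35, 67). λ = (67 - 17)/(35 - 24) ≡ 50/11 mod 89. 11⁻¹ ≡ 81 (mod 89), so λ ≡ 45.
  x = λ² - 24 - 35 = 2025 - 59 ≡ 8; y = λ·(24 - 8) - 17 ≡ 80. → (8, 80)
10P: (8, 80) + (35, 67). λ = (67 - 80)/(35 - 8) ≡ 76/27 mod 89. 27⁻¹ ≡ 33 (mod 89) since 27·33 = 891 ≡ 1, so λ ≡ 16.
  x = λ² - 8 - 35 = 256 - 43 ≡ 35; y = λ·(8 - 35) - 80 ≡ 22. → (35, 22)
11P: (35, 22) + (35, 67): same x and y₁ ≡ -y₂, so the sum is 𝒪.
11P = 𝒪, so the order is 11.

11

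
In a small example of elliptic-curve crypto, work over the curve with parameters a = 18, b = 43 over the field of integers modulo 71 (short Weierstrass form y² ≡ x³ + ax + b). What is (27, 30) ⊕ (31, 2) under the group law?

(27, 30) + (31, 2). λ = (2 - 30)/(31 - 27) ≡ 43/4 mod 71. 4⁻¹ ≡ 18 (mod 71) since 4·18 = 72 ≡ 1, so λ ≡ 64.
  x = λ² - 27 - 31 = 4096 - 58 ≡ 62; y = λ·(27 - 62) - 30 ≡ 2. → (62, 2)

(62, 2)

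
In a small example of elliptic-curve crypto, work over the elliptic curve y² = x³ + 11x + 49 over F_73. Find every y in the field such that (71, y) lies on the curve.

26, 47

x³ + 11x + 49 = 358741 ≡ 19 (mod 73).
Square roots of 19 mod 73: 26 and 47 (since 26² = 676 ≡ 19).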